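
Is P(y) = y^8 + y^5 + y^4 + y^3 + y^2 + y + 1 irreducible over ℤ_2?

Check for roots in ℤ_2: P(0) = 1; P(1) = 1.
No roots, so no linear factors.
Monic irreducibles of degree 2 over GF(2): y^2 + y + 1.
None of them divide P (all give nonzero remainder).
Monic irreducibles of degree 3 over GF(2): y^3 + y + 1, y^3 + y^2 + 1.
None of them divide P (all give nonzero remainder).
Monic irreducibles of degree 4 over GF(2): y^4 + y + 1, y^4 + y^3 + 1, y^4 + y^3 + y^2 + y + 1.
None of them divide P (all give nonzero remainder).
No irreducible factor of degree ≤ 4 exists, so P is irreducible over GF(2).

Yes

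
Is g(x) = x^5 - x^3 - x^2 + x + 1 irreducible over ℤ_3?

Yes

Check for roots in ℤ_3: g(0) = 1; g(1) = 1; g(2) = 2.
No roots, so no linear factors.
Monic irreducibles of degree 2 over GF(3): x^2 + 1, x^2 + x - 1, x^2 - x - 1.
None of them divide g (all give nonzero remainder).
No irreducible factor of degree ≤ 2 exists, so g is irreducible over GF(3).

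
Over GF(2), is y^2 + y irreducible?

No

Write h(y) = y^2 + y.
Check for roots in GF(2): h(0) = 0 → root; h(1) = 0 → root.
h(0) = 0, so (y) divides h(y); h is reducible.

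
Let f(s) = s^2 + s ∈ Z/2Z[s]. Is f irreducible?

No

Check for roots in Z/2Z: f(0) = 0 → root; f(1) = 0 → root.
f(0) = 0, so (s) divides f(s); f is reducible.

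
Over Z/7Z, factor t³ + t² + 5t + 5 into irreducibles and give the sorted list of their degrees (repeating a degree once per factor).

1, 1, 1

Write h(t) = t³ + t² + 5t + 5.
Linear factors from roots: (t + 4), (t + 3), (t + 1).
Complete factorization: h(t) = (t + 1)·(t + 3)·(t + 4).
Factor degrees with multiplicity: 1 + 1 + 1 = 3.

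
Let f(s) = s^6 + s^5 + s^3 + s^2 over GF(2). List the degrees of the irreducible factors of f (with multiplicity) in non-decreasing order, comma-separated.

Roots in GF(2): f(0) = 0 → root; f(1) = 0 → root.
Linear factors from roots: (s), (s + 1).
Complete factorization: f(s) = (s)^2·(s + 1)^2·(s^2 + s + 1).
Factor degrees with multiplicity: 1 + 1 + 1 + 1 + 2 = 6.

1, 1, 1, 1, 2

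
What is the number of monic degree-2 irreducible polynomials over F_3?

3

Gauss's count: N_{3}(2) = (1/2) Σ_{d|2} μ(2/d)·3^d.
Divisors of 2: 1, 2; μ(2/d) for each: -1, 1.
Σ = − 3^1 + 3^2 = 6.
N = 6/2 = 3.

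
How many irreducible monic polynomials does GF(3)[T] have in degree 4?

18

The number of monic irreducibles of degree 4 over GF(3) is (1/4)·Σ_{d∣4} μ(4/d) 3^d.
Divisors of 4: 1, 2, 4; μ(4/d) for each: 0, -1, 1.
Σ = − 3^2 + 3^4 = 72.
N = 72/4 = 18.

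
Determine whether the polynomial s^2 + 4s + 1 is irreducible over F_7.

Yes

Write g(s) = s^2 + 4s + 1.
Check for roots in F_7: g(0) = 1; g(1) = 6; g(2) = 6; g(3) = 1; g(4) = 5; g(5) = 4; g(6) = 5.
No roots. A degree-2 polynomial over a field with no linear factor is irreducible.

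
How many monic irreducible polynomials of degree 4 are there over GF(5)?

The number of monic irreducibles of degree 4 over GF(5) is (1/4)·Σ_{d∣4} μ(4/d) 5^d.
Divisors of 4: 1, 2, 4; μ(4/d) for each: 0, -1, 1.
Σ = − 5^2 + 5^4 = 600.
N = 600/4 = 150.

150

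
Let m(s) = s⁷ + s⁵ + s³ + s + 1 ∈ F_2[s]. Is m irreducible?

Check for roots in F_2: m(0) = 1; m(1) = 1.
No roots, so no linear factors.
Monic irreducibles of degree 2 over GF(2): s² + s + 1.
None of them divide m (all give nonzero remainder).
Monic irreducibles of degree 3 over GF(2): s³ + s + 1, s³ + s² + 1.
None of them divide m (all give nonzero remainder).
No irreducible factor of degree ≤ 3 exists, so m is irreducible over GF(2).

Yes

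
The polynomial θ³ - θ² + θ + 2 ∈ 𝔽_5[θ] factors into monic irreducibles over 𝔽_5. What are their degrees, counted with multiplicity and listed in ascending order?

3

Write f(θ) = θ³ - θ² + θ + 2.
Roots in 𝔽_5: f(0) = 2; f(1) = 3; f(2) = 3; f(3) = 3; f(4) = 4.
Complete factorization: f(θ) = (θ³ - θ² + θ + 2).
Factor degrees with multiplicity: 3 = 3.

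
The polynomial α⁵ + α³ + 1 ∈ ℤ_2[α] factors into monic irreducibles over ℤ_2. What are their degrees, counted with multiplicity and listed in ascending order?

Write g(α) = α⁵ + α³ + 1.
Roots in ℤ_2: g(0) = 1; g(1) = 1.
Complete factorization: g(α) = (α⁵ + α³ + 1).
Factor degrees with multiplicity: 5 = 5.

5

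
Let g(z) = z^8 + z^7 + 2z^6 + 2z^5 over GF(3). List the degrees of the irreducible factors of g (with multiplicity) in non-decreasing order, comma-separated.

Roots in GF(3): g(0) = 0 → root; g(1) = 0 → root; g(2) = 0 → root.
Linear factors from roots: (z), (z + 2), (z + 1).
Complete factorization: g(z) = (z + 2)·(z + 1)^2·(z)^5.
Factor degrees with multiplicity: 1 + 1 + 1 + 1 + 1 + 1 + 1 + 1 = 8.

1, 1, 1, 1, 1, 1, 1, 1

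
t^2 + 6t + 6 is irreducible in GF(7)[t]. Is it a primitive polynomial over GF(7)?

Write f(t) = t^2 + 6t + 6.
|GF(7^2)^×| = 7^2 − 1 = 48. Prime factorization: 48 = 2^4·3.
f is primitive ⇔ t has order 48 in GF(7)[t]/(f), i.e. t^(48/q) ≠ 1 for each prime q | 48.
t^(24) mod f = 6.
t^(16) mod f = 1
Since t^(16) = 1, the order of t divides 16 < 48; not primitive.

No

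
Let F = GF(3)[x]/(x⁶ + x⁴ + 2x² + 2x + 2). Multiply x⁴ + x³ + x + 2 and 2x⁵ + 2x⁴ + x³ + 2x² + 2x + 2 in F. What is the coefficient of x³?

Multiply in GF(3)[x]: (x⁴ + x³ + x + 2)·(2x⁵ + 2x⁴ + x³ + 2x² + 2x + 2) = 2x⁹ + x⁸ + 2x⁶ + x⁵ + 1.
Reduce using x⁶ ≡ 2x⁴ + x² + x + 1 (mod x⁶ + x⁴ + 2x² + 2x + 2).
Reduced: 2x⁵ + 2x⁴ + x³ + 2x + 2.

1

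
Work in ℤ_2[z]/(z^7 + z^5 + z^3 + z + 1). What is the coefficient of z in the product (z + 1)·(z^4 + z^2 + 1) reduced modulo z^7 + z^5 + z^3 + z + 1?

Multiply in ℤ_2[z]: (z + 1)·(z^4 + z^2 + 1) = z^5 + z^4 + z^3 + z^2 + z + 1.
Reduced: z^5 + z^4 + z^3 + z^2 + z + 1.

1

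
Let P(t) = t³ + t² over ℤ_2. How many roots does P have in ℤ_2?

Evaluate at each of the 2 elements of ℤ_2:
P(0) = 0 → root; P(1) = 0 → root.
Roots: {0, 1}.

2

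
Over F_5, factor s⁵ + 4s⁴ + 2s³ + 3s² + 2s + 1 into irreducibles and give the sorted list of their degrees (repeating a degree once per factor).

1, 2, 2

Write h(s) = s⁵ + 4s⁴ + 2s³ + 3s² + 2s + 1.
Roots in F_5: h(0) = 1; h(1) = 3; h(2) = 4; h(3) = 0 → root; h(4) = 3.
Linear factors from roots: (s + 2).
Complete factorization: h(s) = (s + 2)·(s² + 3s + 4)·(s² + 4s + 2).
Factor degrees with multiplicity: 1 + 2 + 2 = 5.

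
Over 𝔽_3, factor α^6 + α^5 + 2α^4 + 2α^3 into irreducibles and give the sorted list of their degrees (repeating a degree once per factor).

Write g(α) = α^6 + α^5 + 2α^4 + 2α^3.
Roots in 𝔽_3: g(0) = 0 → root; g(1) = 0 → root; g(2) = 0 → root.
Linear factors from roots: (α), (α + 2), (α + 1).
Complete factorization: g(α) = (α + 2)·(α + 1)^2·(α)^3.
Factor degrees with multiplicity: 1 + 1 + 1 + 1 + 1 + 1 = 6.

1, 1, 1, 1, 1, 1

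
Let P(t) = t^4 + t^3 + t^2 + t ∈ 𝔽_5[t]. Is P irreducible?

No

Check for roots in 𝔽_5: P(0) = 0 → root; P(1) = 4; P(2) = 0 → root; P(3) = 0 → root; P(4) = 0 → root.
P(0) = 0, so (t) divides P(t); P is reducible.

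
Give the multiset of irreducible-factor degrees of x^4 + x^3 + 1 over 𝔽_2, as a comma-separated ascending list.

Write g(x) = x^4 + x^3 + 1.
Roots in 𝔽_2: g(0) = 1; g(1) = 1.
Complete factorization: g(x) = (x^4 + x^3 + 1).
Factor degrees with multiplicity: 4 = 4.

4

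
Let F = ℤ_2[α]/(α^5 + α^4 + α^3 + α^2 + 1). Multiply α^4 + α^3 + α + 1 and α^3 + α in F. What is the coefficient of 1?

0

Multiply in ℤ_2[α]: (α^4 + α^3 + α + 1)·(α^3 + α) = α^7 + α^6 + α^5 + α^3 + α^2 + α.
Reduce using α^5 ≡ α^4 + α^3 + α^2 + 1 (mod α^5 + α^4 + α^3 + α^2 + 1).
Reduced: α^4 + α^3 + α.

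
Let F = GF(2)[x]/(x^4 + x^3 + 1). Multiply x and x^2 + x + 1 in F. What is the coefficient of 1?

0

Multiply in GF(2)[x]: (x)·(x^2 + x + 1) = x^3 + x^2 + x.
Reduced: x^3 + x^2 + x.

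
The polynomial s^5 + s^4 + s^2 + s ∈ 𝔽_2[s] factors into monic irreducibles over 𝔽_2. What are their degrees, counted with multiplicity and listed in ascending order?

1, 1, 1, 2

Write f(s) = s^5 + s^4 + s^2 + s.
Roots in 𝔽_2: f(0) = 0 → root; f(1) = 0 → root.
Linear factors from roots: (s), (s + 1).
Complete factorization: f(s) = (s)·(s + 1)^2·(s^2 + s + 1).
Factor degrees with multiplicity: 1 + 1 + 1 + 2 = 5.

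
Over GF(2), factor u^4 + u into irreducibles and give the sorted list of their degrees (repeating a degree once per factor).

Write f(u) = u^4 + u.
Roots in GF(2): f(0) = 0 → root; f(1) = 0 → root.
Linear factors from roots: (u), (u + 1).
Complete factorization: f(u) = (u)·(u + 1)·(u^2 + u + 1).
Factor degrees with multiplicity: 1 + 1 + 2 = 4.

1, 1, 2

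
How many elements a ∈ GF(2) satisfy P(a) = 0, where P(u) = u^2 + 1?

1

Evaluate at each of the 2 elements of GF(2):
P(0) = 1; P(1) = 0 → root.
Roots: {1}.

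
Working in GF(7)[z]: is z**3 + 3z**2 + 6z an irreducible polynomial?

No

Write m(z) = z**3 + 3z**2 + 6z.
Check for roots in GF(7): m(0) = 0 → root; m(1) = 3; m(2) = 4; m(3) = 2; m(4) = 3; m(5) = 6; m(6) = 3.
m(0) = 0, so (z) divides m(z); m is reducible.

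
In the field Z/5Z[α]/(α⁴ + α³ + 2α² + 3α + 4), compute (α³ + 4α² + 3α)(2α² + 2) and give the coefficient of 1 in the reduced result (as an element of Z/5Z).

1

Multiply in Z/5Z[α]: (α³ + 4α² + 3α)·(2α² + 2) = 2α⁵ + 3α⁴ + 3α³ + 3α² + α.
Reduce using α⁴ ≡ 4α³ + 3α² + 2α + 1 (mod α⁴ + α³ + 2α² + 3α + 4).
Reduced: 3α³ + 1.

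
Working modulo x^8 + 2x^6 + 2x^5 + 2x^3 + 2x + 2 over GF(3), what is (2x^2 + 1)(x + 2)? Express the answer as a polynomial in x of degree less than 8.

2x^3 + x^2 + x + 2

Multiply in GF(3)[x]: (2x^2 + 1)·(x + 2) = 2x^3 + x^2 + x + 2.
Reduced: 2x^3 + x^2 + x + 2.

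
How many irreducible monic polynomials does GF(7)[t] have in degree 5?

x^(7^5) − x is the product of all monic irreducibles of degree dividing 5; Möbius inversion gives N = (1/5) Σ μ(5/d)·7^d.
Divisors of 5: 1, 5; μ(5/d) for each: -1, 1.
Σ = − 7^1 + 7^5 = 16800.
N = 16800/5 = 3360.

3360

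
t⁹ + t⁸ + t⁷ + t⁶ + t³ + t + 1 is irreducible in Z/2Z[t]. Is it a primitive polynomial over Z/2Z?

Write f(t) = t⁹ + t⁸ + t⁷ + t⁶ + t³ + t + 1.
|GF(2^9)^×| = 2^9 − 1 = 511. Prime factorization: 511 = 7·73.
f is primitive ⇔ t has order 511 in GF(2)[t]/(f), i.e. t^(511/q) ≠ 1 for each prime q | 511.
t^(73) mod f = t⁷ + t⁵ + t³ + t + 1.
t^(7) mod f = t⁷.
None equal 1, so t has full order 511; f is primitive.

Yes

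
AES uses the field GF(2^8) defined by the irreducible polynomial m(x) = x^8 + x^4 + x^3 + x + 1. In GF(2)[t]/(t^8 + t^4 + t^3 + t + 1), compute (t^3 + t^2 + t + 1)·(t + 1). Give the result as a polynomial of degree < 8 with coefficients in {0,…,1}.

Multiply in GF(2)[t]: (t^3 + t^2 + t + 1)·(t + 1) = t^4 + 1.
Reduced: t^4 + 1.

t^4 + 1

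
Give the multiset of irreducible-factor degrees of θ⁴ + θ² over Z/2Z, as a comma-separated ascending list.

Write h(θ) = θ⁴ + θ².
Roots in Z/2Z: h(0) = 0 → root; h(1) = 0 → root.
Linear factors from roots: (θ), (θ + 1).
Complete factorization: h(θ) = (θ)^2·(θ + 1)^2.
Factor degrees with multiplicity: 1 + 1 + 1 + 1 = 4.

1, 1, 1, 1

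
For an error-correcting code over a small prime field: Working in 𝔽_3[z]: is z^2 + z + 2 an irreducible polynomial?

Write g(z) = z^2 + z + 2.
Check for roots in 𝔽_3: g(0) = 2; g(1) = 1; g(2) = 2.
No roots. A degree-2 polynomial over a field with no linear factor is irreducible.

Yes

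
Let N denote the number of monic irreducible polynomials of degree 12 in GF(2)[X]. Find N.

335

x^(2^12) − x is the product of all monic irreducibles of degree dividing 12; Möbius inversion gives N = (1/12) Σ μ(12/d)·2^d.
Divisors of 12: 1, 2, 3, 4, 6, 12; μ(12/d) for each: 0, 1, 0, -1, -1, 1.
Σ = 2^2 − 2^4 − 2^6 + 2^12 = 4020.
N = 4020/12 = 335.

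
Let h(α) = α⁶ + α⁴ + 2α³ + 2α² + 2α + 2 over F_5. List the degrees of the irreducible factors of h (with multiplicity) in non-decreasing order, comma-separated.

1, 1, 1, 3

Roots in F_5: h(0) = 2; h(1) = 0 → root; h(2) = 0 → root; h(3) = 0 → root; h(4) = 2.
Linear factors from roots: (α - 1), (α - 2), (α + 2).
Complete factorization: h(α) = (α + 2)·(α - 2)·(α - 1)·(α³ + α² + α - 2).
Factor degrees with multiplicity: 1 + 1 + 1 + 3 = 6.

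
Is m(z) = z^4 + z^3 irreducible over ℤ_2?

Check for roots in ℤ_2: m(0) = 0 → root; m(1) = 0 → root.
m(0) = 0, so (z) divides m(z); m is reducible.

No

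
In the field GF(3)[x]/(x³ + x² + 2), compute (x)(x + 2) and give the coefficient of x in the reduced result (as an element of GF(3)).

Multiply in GF(3)[x]: (x)·(x + 2) = x² + 2x.
Reduced: x² + 2x.

2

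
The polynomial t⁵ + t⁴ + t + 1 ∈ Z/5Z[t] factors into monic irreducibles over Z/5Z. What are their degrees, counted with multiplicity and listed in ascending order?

Write g(t) = t⁵ + t⁴ + t + 1.
Roots in Z/5Z: g(0) = 1; g(1) = 4; g(2) = 1; g(3) = 3; g(4) = 0 → root.
Linear factors from roots: (t + 1).
Complete factorization: g(t) = (t + 1)·(t² + 2)·(t² + 3).
Factor degrees with multiplicity: 1 + 2 + 2 = 5.

1, 2, 2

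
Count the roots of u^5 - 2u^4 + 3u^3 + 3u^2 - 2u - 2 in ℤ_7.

1

Write h(u) = u^5 - 2u^4 + 3u^3 + 3u^2 - 2u - 2.
Evaluate at each of the 7 elements of ℤ_7:
h(0) = 5; h(1) = 1; h(2) = 2; h(3) = 6; h(4) = 0 → root; h(5) = 3; h(6) = 4.
Roots: {4}.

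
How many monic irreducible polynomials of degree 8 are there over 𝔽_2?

The number of monic irreducibles of degree 8 over GF(2) is (1/8)·Σ_{d∣8} μ(8/d) 2^d.
Divisors of 8: 1, 2, 4, 8; μ(8/d) for each: 0, 0, -1, 1.
Σ = − 2^4 + 2^8 = 240.
N = 240/8 = 30.

30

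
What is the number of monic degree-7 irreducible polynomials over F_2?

The number of monic irreducibles of degree 7 over GF(2) is (1/7)·Σ_{d∣7} μ(7/d) 2^d.
Divisors of 7: 1, 7; μ(7/d) for each: -1, 1.
Σ = − 2^1 + 2^7 = 126.
N = 126/7 = 18.

18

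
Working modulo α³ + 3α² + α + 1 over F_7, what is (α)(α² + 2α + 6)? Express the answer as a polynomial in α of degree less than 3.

Multiply in F_7[α]: (α)·(α² + 2α + 6) = α³ + 2α² + 6α.
Reduce using α³ ≡ 4α² + 6α + 6 (mod α³ + 3α² + α + 1).
Reduced: 6α² + 5α + 6.

6α^2 + 5α + 6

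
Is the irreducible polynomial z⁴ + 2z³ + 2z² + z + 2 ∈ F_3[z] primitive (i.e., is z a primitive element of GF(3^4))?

Write f(z) = z⁴ + 2z³ + 2z² + z + 2.
|GF(3^4)^×| = 3^4 − 1 = 80. Prime factorization: 80 = 2^4·5.
f is primitive ⇔ z has order 80 in GF(3)[z]/(f), i.e. z^(80/q) ≠ 1 for each prime q | 80.
z^(40) mod f = 2.
z^(16) mod f = z² + 2z.
None equal 1, so z has full order 80; f is primitive.

Yes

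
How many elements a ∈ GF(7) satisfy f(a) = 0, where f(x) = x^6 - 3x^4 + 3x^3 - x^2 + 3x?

3

Evaluate at each of the 7 elements of GF(7):
f(0) = 0 → root; f(1) = 3; f(2) = 0 → root; f(3) = 0 → root; f(4) = 2; f(5) = 3; f(6) = 5.
Roots: {0, 2, 3}.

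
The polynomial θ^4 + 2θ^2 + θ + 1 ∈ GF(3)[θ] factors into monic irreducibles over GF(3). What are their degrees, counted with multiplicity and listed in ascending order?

Write g(θ) = θ^4 + 2θ^2 + θ + 1.
Roots in GF(3): g(0) = 1; g(1) = 2; g(2) = 0 → root.
Linear factors from roots: (θ + 1).
Complete factorization: g(θ) = (θ + 1)·(θ^3 + 2θ^2 + 1).
Factor degrees with multiplicity: 1 + 3 = 4.

1, 3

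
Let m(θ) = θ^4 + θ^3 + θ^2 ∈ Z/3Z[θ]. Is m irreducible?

Check for roots in Z/3Z: m(0) = 0 → root; m(1) = 0 → root; m(2) = 1.
m(0) = 0, so (θ) divides m(θ); m is reducible.

No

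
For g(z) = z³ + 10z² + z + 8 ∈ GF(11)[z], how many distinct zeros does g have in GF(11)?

Evaluate at each of the 11 elements of GF(11):
g(0) = 8; g(1) = 9; g(2) = 3; g(3) = 7; g(4) = 5; g(5) = 3; g(6) = 7; g(7) = 1; g(8) = 2; g(9) = 5; g(10) = 5.
No element is a root.

0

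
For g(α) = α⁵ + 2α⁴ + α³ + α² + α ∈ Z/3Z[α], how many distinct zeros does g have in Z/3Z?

3

Evaluate at each of the 3 elements of Z/3Z:
g(0) = 0 → root; g(1) = 0 → root; g(2) = 0 → root.
Roots: {0, 1, 2}.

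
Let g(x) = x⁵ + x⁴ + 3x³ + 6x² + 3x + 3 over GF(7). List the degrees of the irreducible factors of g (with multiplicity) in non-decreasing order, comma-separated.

Linear factors from roots: (x + 5).
Complete factorization: g(x) = (x + 5)^2·(x³ + 5x² + 5x + 6).
Factor degrees with multiplicity: 1 + 1 + 3 = 5.

1, 1, 3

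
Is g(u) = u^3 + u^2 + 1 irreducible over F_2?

Check for roots in F_2: g(0) = 1; g(1) = 1.
No roots. A degree-3 polynomial over a field with no linear factor is irreducible.

Yes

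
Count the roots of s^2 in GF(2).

1

Write f(s) = s^2.
Evaluate at each of the 2 elements of GF(2):
f(0) = 0 → root; f(1) = 1.
Roots: {0}.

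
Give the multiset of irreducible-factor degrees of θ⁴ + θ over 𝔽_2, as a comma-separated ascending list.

Write f(θ) = θ⁴ + θ.
Roots in 𝔽_2: f(0) = 0 → root; f(1) = 0 → root.
Linear factors from roots: (θ), (θ + 1).
Complete factorization: f(θ) = (θ)·(θ + 1)·(θ² + θ + 1).
Factor degrees with multiplicity: 1 + 1 + 2 = 4.

1, 1, 2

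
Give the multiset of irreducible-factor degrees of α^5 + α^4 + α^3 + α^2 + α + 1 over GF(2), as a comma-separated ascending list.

1, 2, 2

Write f(α) = α^5 + α^4 + α^3 + α^2 + α + 1.
Roots in GF(2): f(0) = 1; f(1) = 0 → root.
Linear factors from roots: (α + 1).
Complete factorization: f(α) = (α + 1)·(α^2 + α + 1)^2.
Factor degrees with multiplicity: 1 + 2 + 2 = 5.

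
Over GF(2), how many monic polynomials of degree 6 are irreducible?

9

Gauss's count: N_{2}(6) = (1/6) Σ_{d|6} μ(6/d)·2^d.
Divisors of 6: 1, 2, 3, 6; μ(6/d) for each: 1, -1, -1, 1.
Σ = 2^1 − 2^2 − 2^3 + 2^6 = 54.
N = 54/6 = 9.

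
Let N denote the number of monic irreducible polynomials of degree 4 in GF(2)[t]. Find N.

3

Gauss's count: N_{2}(4) = (1/4) Σ_{d|4} μ(4/d)·2^d.
Divisors of 4: 1, 2, 4; μ(4/d) for each: 0, -1, 1.
Σ = − 2^2 + 2^4 = 12.
N = 12/4 = 3.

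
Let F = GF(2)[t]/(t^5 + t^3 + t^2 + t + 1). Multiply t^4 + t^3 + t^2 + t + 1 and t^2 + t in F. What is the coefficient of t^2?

1

Multiply in GF(2)[t]: (t^4 + t^3 + t^2 + t + 1)·(t^2 + t) = t^6 + t.
Reduce using t^5 ≡ t^3 + t^2 + t + 1 (mod t^5 + t^3 + t^2 + t + 1).
Reduced: t^4 + t^3 + t^2.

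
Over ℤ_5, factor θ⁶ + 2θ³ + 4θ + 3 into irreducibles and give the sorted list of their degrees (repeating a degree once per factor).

1, 2, 3

Write h(θ) = θ⁶ + 2θ³ + 4θ + 3.
Roots in ℤ_5: h(0) = 3; h(1) = 0 → root; h(2) = 1; h(3) = 3; h(4) = 3.
Linear factors from roots: (θ + 4).
Complete factorization: h(θ) = (θ + 4)·(θ² + 2)·(θ³ + θ² + 4θ + 1).
Factor degrees with multiplicity: 1 + 2 + 3 = 6.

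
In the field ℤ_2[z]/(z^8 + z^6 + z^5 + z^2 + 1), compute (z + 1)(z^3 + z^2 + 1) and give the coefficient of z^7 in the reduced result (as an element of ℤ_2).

Multiply in ℤ_2[z]: (z + 1)·(z^3 + z^2 + 1) = z^4 + z^2 + z + 1.
Reduced: z^4 + z^2 + z + 1.

0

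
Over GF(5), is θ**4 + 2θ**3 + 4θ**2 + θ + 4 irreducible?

Write f(θ) = θ**4 + 2θ**3 + 4θ**2 + θ + 4.
Check for roots in GF(5): f(0) = 4; f(1) = 2; f(2) = 4; f(3) = 3; f(4) = 1.
No roots, so no linear factors.
Degree-2 irreducible divisors: test the 10 monic irreducibles of degree 2 over GF(5).
None of them divide f (all give nonzero remainder).
No irreducible factor of degree ≤ 2 exists, so f is irreducible over GF(5).

Yes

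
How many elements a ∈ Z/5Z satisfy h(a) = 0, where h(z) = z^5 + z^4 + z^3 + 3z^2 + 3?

Evaluate at each of the 5 elements of Z/5Z:
h(0) = 3; h(1) = 4; h(2) = 1; h(3) = 1; h(4) = 0 → root.
Roots: {4}.

1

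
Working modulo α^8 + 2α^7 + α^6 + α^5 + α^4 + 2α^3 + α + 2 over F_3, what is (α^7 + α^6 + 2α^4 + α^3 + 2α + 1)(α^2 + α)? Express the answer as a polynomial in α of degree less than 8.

α^6 + 2α^5 + 2α^4 + 2α^3 + 2α^2 + 2α

Multiply in F_3[α]: (α^7 + α^6 + 2α^4 + α^3 + 2α + 1)·(α^2 + α) = α^9 + 2α^8 + α^7 + 2α^6 + α^4 + 2α^3 + α.
Reduce using α^8 ≡ α^7 + 2α^6 + 2α^5 + 2α^4 + α^3 + 2α + 1 (mod α^8 + 2α^7 + α^6 + α^5 + α^4 + 2α^3 + α + 2).
Reduced: α^6 + 2α^5 + 2α^4 + 2α^3 + 2α^2 + 2α.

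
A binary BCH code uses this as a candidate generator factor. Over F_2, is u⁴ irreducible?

Write m(u) = u⁴.
Check for roots in F_2: m(0) = 0 → root; m(1) = 1.
m(0) = 0, so (u) divides m(u); m is reducible.

No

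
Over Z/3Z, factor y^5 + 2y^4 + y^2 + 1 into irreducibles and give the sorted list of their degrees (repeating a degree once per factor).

Write f(y) = y^5 + 2y^4 + y^2 + 1.
Roots in Z/3Z: f(0) = 1; f(1) = 2; f(2) = 0 → root.
Linear factors from roots: (y + 1).
Complete factorization: f(y) = (y + 1)·(y^2 + 2y + 2)^2.
Factor degrees with multiplicity: 1 + 2 + 2 = 5.

1, 2, 2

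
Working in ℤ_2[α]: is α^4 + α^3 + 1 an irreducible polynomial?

Yes

Write m(α) = α^4 + α^3 + 1.
Check for roots in ℤ_2: m(0) = 1; m(1) = 1.
No roots, so no linear factors.
Monic irreducibles of degree 2 over GF(2): α^2 + α + 1.
None of them divide m (all give nonzero remainder).
No irreducible factor of degree ≤ 2 exists, so m is irreducible over GF(2).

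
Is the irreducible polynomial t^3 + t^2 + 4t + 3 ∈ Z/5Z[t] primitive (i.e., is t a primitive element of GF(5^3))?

Write f(t) = t^3 + t^2 + 4t + 3.
|GF(5^3)^×| = 5^3 − 1 = 124. Prime factorization: 124 = 2^2·31.
f is primitive ⇔ t has order 124 in GF(5)[t]/(f), i.e. t^(124/q) ≠ 1 for each prime q | 124.
t^(62) mod f = 4.
t^(4) mod f = 2t^2 + t + 3.
None equal 1, so t has full order 124; f is primitive.

Yes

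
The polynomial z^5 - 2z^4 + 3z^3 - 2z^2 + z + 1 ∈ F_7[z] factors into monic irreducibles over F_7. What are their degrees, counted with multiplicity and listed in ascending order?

Write f(z) = z^5 - 2z^4 + 3z^3 - 2z^2 + z + 1.
Complete factorization: f(z) = (z^5 - 2z^4 + 3z^3 - 2z^2 + z + 1).
Factor degrees with multiplicity: 5 = 5.

5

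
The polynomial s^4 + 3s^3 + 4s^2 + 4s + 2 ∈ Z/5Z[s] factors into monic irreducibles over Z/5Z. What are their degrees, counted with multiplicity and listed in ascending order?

Write h(s) = s^4 + 3s^3 + 4s^2 + 4s + 2.
Roots in Z/5Z: h(0) = 2; h(1) = 4; h(2) = 1; h(3) = 2; h(4) = 0 → root.
Linear factors from roots: (s + 1).
Complete factorization: h(s) = (s + 1)·(s^3 + 2s^2 + 2s + 2).
Factor degrees with multiplicity: 1 + 3 = 4.

1, 3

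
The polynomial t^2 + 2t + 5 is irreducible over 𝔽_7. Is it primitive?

Write f(t) = t^2 + 2t + 5.
|GF(7^2)^×| = 7^2 − 1 = 48. Prime factorization: 48 = 2^4·3.
f is primitive ⇔ t has order 48 in GF(7)[t]/(f), i.e. t^(48/q) ≠ 1 for each prime q | 48.
t^(24) mod f = 6.
t^(16) mod f = 4.
None equal 1, so t has full order 48; f is primitive.

Yes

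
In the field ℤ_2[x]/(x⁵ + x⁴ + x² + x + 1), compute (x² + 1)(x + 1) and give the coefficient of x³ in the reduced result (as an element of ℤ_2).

Multiply in ℤ_2[x]: (x² + 1)·(x + 1) = x³ + x² + x + 1.
Reduced: x³ + x² + x + 1.

1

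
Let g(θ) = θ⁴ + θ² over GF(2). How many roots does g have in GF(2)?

Evaluate at each of the 2 elements of GF(2):
g(0) = 0 → root; g(1) = 0 → root.
Roots: {0, 1}.

2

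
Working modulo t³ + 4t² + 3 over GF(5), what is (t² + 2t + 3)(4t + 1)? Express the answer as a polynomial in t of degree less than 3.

3t^2 + 4t + 1

Multiply in GF(5)[t]: (t² + 2t + 3)·(4t + 1) = 4t³ + 4t² + 4t + 3.
Reduce using t³ ≡ t² + 2 (mod t³ + 4t² + 3).
Reduced: 3t² + 4t + 1.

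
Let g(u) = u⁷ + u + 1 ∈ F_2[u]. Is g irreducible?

Check for roots in F_2: g(0) = 1; g(1) = 1.
No roots, so no linear factors.
Monic irreducibles of degree 2 over GF(2): u² + u + 1.
None of them divide g (all give nonzero remainder).
Monic irreducibles of degree 3 over GF(2): u³ + u + 1, u³ + u² + 1.
None of them divide g (all give nonzero remainder).
No irreducible factor of degree ≤ 3 exists, so g is irreducible over GF(2).

Yes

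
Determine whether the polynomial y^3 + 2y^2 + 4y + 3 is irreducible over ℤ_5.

Write P(y) = y^3 + 2y^2 + 4y + 3.
Check for roots in ℤ_5: P(0) = 3; P(1) = 0 → root; P(2) = 2; P(3) = 0 → root; P(4) = 0 → root.
P(1) = 0, so (y − 1) divides P(y); P is reducible.

No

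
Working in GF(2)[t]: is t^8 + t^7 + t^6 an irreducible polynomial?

No

Write g(t) = t^8 + t^7 + t^6.
Check for roots in GF(2): g(0) = 0 → root; g(1) = 1.
g(0) = 0, so (t) divides g(t); g is reducible.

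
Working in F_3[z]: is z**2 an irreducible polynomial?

Write h(z) = z**2.
Check for roots in F_3: h(0) = 0 → root; h(1) = 1; h(2) = 1.
h(0) = 0, so (z) divides h(z); h is reducible.

No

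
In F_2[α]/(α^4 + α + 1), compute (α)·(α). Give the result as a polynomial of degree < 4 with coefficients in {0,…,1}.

α^2

Multiply in F_2[α]: (α)·(α) = α^2.
Reduced: α^2.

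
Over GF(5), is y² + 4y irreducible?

Write P(y) = y² + 4y.
Check for roots in GF(5): P(0) = 0 → root; P(1) = 0 → root; P(2) = 2; P(3) = 1; P(4) = 2.
P(0) = 0, so (y) divides P(y); P is reducible.

No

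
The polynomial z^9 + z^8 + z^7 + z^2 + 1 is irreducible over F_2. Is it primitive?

Write f(z) = z^9 + z^8 + z^7 + z^2 + 1.
|GF(2^9)^×| = 2^9 − 1 = 511. Prime factorization: 511 = 7·73.
f is primitive ⇔ z has order 511 in GF(2)[z]/(f), i.e. z^(511/q) ≠ 1 for each prime q | 511.
z^(73) mod f = z^7 + z^4 + z^3 + z^2 + z.
z^(7) mod f = z^7.
None equal 1, so z has full order 511; f is primitive.

Yes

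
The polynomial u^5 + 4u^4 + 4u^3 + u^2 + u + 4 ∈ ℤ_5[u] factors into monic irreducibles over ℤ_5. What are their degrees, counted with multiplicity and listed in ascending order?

1, 2, 2

Write g(u) = u^5 + 4u^4 + 4u^3 + u^2 + u + 4.
Roots in ℤ_5: g(0) = 4; g(1) = 0 → root; g(2) = 3; g(3) = 1; g(4) = 3.
Linear factors from roots: (u + 4).
Complete factorization: g(u) = (u + 4)·(u^2 + 2u + 4)·(u^2 + 3u + 4).
Factor degrees with multiplicity: 1 + 2 + 2 = 5.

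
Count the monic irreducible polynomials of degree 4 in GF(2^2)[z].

60

Gauss's count: N_{4}(4) = (1/4) Σ_{d|4} μ(4/d)·4^d.
Divisors of 4: 1, 2, 4; μ(4/d) for each: 0, -1, 1.
Σ = − 4^2 + 4^4 = 240.
N = 240/4 = 60.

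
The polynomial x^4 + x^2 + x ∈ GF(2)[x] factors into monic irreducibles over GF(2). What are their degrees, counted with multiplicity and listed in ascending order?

Write h(x) = x^4 + x^2 + x.
Roots in GF(2): h(0) = 0 → root; h(1) = 1.
Linear factors from roots: (x).
Complete factorization: h(x) = (x)·(x^3 + x + 1).
Factor degrees with multiplicity: 1 + 3 = 4.

1, 3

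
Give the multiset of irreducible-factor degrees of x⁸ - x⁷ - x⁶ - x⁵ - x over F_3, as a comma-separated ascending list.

1, 1, 1, 1, 2, 2

Write f(x) = x⁸ - x⁷ - x⁶ - x⁵ - x.
Roots in F_3: f(0) = 0 → root; f(1) = 0 → root; f(2) = 0 → root.
Linear factors from roots: (x), (x - 1), (x + 1).
Complete factorization: f(x) = (x)·(x - 1)·(x + 1)^2·(x² - x - 1)^2.
Factor degrees with multiplicity: 1 + 1 + 1 + 1 + 2 + 2 = 8.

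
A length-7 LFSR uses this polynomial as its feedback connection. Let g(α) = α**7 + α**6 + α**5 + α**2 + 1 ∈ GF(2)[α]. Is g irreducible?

Check for roots in GF(2): g(0) = 1; g(1) = 1.
No roots, so no linear factors.
Monic irreducibles of degree 2 over GF(2): α**2 + α + 1.
None of them divide g (all give nonzero remainder).
Monic irreducibles of degree 3 over GF(2): α**3 + α + 1, α**3 + α**2 + 1.
None of them divide g (all give nonzero remainder).
No irreducible factor of degree ≤ 3 exists, so g is irreducible over GF(2).

Yes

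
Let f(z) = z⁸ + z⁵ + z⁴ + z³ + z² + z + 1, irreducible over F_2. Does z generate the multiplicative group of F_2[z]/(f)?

|GF(2^8)^×| = 2^8 − 1 = 255. Prime factorization: 255 = 3·5·17.
f is primitive ⇔ z has order 255 in GF(2)[z]/(f), i.e. z^(255/q) ≠ 1 for each prime q | 255.
z^(85) mod f = 1
z^(51) mod f = z⁷ + z⁵ + z³ + z² + z + 1.
z^(15) mod f = z⁶ + z³ + z + 1.
Since z^(85) = 1, the order of z divides 85 < 255; not primitive.

No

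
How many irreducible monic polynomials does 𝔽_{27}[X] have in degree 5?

The number of monic irreducibles of degree 5 over GF(27) is (1/5)·Σ_{d∣5} μ(5/d) 27^d.
Divisors of 5: 1, 5; μ(5/d) for each: -1, 1.
Σ = − 27^1 + 27^5 = 14348880.
N = 14348880/5 = 2869776.

2869776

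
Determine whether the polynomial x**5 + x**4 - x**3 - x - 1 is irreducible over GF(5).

Yes

Write f(x) = x**5 + x**4 - x**3 - x - 1.
Check for roots in GF(5): f(0) = 4; f(1) = 4; f(2) = 2; f(3) = 3; f(4) = 1.
No roots, so no linear factors.
Degree-2 irreducible divisors: test the 10 monic irreducibles of degree 2 over GF(5).
None of them divide f (all give nonzero remainder).
No irreducible factor of degree ≤ 2 exists, so f is irreducible over GF(5).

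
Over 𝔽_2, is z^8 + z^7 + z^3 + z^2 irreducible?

No

Write f(z) = z^8 + z^7 + z^3 + z^2.
Check for roots in 𝔽_2: f(0) = 0 → root; f(1) = 0 → root.
f(0) = 0, so (z) divides f(z); f is reducible.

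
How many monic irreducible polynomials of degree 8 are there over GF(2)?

The number of monic irreducibles of degree 8 over GF(2) is (1/8)·Σ_{d∣8} μ(8/d) 2^d.
Divisors of 8: 1, 2, 4, 8; μ(8/d) for each: 0, 0, -1, 1.
Σ = − 2^4 + 2^8 = 240.
N = 240/8 = 30.

30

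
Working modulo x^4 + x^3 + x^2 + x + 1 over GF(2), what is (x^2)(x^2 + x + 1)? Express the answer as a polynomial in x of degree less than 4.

x + 1

Multiply in GF(2)[x]: (x^2)·(x^2 + x + 1) = x^4 + x^3 + x^2.
Reduce using x^4 ≡ x^3 + x^2 + x + 1 (mod x^4 + x^3 + x^2 + x + 1).
Reduced: x + 1.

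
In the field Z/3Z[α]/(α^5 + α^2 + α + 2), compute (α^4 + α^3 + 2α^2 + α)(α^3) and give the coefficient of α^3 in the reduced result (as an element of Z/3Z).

1

Multiply in Z/3Z[α]: (α^4 + α^3 + 2α^2 + α)·(α^3) = α^7 + α^6 + 2α^5 + α^4.
Reduce using α^5 ≡ 2α^2 + 2α + 1 (mod α^5 + α^2 + α + 2).
Reduced: α^3 + α^2 + 2α + 2.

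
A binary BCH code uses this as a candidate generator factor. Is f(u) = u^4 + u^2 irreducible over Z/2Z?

No

Check for roots in Z/2Z: f(0) = 0 → root; f(1) = 0 → root.
f(0) = 0, so (u) divides f(u); f is reducible.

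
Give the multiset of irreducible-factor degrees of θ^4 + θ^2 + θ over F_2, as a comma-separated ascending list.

Write f(θ) = θ^4 + θ^2 + θ.
Roots in F_2: f(0) = 0 → root; f(1) = 1.
Linear factors from roots: (θ).
Complete factorization: f(θ) = (θ)·(θ^3 + θ + 1).
Factor degrees with multiplicity: 1 + 3 = 4.

1, 3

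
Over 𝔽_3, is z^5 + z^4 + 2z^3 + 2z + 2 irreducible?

Write P(z) = z^5 + z^4 + 2z^3 + 2z + 2.
Check for roots in 𝔽_3: P(0) = 2; P(1) = 2; P(2) = 1.
No roots, so no linear factors.
Monic irreducibles of degree 2 over GF(3): z^2 + 1, z^2 + z + 2, z^2 + 2z + 2.
None of them divide P (all give nonzero remainder).
No irreducible factor of degree ≤ 2 exists, so P is irreducible over GF(3).

Yes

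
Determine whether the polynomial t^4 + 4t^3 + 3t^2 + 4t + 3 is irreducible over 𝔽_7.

No

Write g(t) = t^4 + 4t^3 + 3t^2 + 4t + 3.
Check for roots in 𝔽_7: g(0) = 3; g(1) = 1; g(2) = 1; g(3) = 0 → root; g(4) = 5; g(5) = 5; g(6) = 6.
g(3) = 0, so (t − 3) divides g(t); g is reducible.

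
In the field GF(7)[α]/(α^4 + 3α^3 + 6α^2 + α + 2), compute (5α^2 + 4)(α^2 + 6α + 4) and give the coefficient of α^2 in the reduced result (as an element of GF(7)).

Multiply in GF(7)[α]: (5α^2 + 4)·(α^2 + 6α + 4) = 5α^4 + 2α^3 + 3α^2 + 3α + 2.
Reduce using α^4 ≡ 4α^3 + α^2 + 6α + 5 (mod α^4 + 3α^3 + 6α^2 + α + 2).
Reduced: α^3 + α^2 + 5α + 6.

1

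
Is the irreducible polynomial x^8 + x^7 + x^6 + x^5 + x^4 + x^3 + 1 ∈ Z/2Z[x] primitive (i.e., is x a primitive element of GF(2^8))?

No

Write f(x) = x^8 + x^7 + x^6 + x^5 + x^4 + x^3 + 1.
|GF(2^8)^×| = 2^8 − 1 = 255. Prime factorization: 255 = 3·5·17.
f is primitive ⇔ x has order 255 in GF(2)[x]/(f), i.e. x^(255/q) ≠ 1 for each prime q | 255.
x^(85) mod f = 1
x^(51) mod f = x^7 + x^5 + x^3 + x^2 + 1.
x^(15) mod f = x^7 + x^6 + x^3 + x + 1.
Since x^(85) = 1, the order of x divides 85 < 255; not primitive.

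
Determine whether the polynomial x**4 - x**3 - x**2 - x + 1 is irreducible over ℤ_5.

Yes

Write P(x) = x**4 - x**3 - x**2 - x + 1.
Check for roots in ℤ_5: P(0) = 1; P(1) = 4; P(2) = 3; P(3) = 3; P(4) = 3.
No roots, so no linear factors.
Degree-2 irreducible divisors: test the 10 monic irreducibles of degree 2 over GF(5).
None of them divide P (all give nonzero remainder).
No irreducible factor of degree ≤ 2 exists, so P is irreducible over GF(5).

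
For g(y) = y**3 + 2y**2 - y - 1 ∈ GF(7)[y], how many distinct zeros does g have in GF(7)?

1

Evaluate at each of the 7 elements of GF(7):
g(0) = 6; g(1) = 1; g(2) = 6; g(3) = 6; g(4) = 0 → root; g(5) = 1; g(6) = 1.
Roots: {4}.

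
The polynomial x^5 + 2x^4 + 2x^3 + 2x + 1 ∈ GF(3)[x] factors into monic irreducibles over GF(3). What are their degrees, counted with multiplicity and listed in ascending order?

5

Write g(x) = x^5 + 2x^4 + 2x^3 + 2x + 1.
Roots in GF(3): g(0) = 1; g(1) = 2; g(2) = 1.
Complete factorization: g(x) = (x^5 + 2x^4 + 2x^3 + 2x + 1).
Factor degrees with multiplicity: 5 = 5.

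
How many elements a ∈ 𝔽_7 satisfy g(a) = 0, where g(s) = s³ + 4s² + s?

Evaluate at each of the 7 elements of 𝔽_7:
g(0) = 0 → root; g(1) = 6; g(2) = 5; g(3) = 3; g(4) = 6; g(5) = 6; g(6) = 2.
Roots: {0}.

1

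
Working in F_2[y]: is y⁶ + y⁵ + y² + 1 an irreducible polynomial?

Write P(y) = y⁶ + y⁵ + y² + 1.
Check for roots in F_2: P(0) = 1; P(1) = 0 → root.
P(1) = 0, so (y − 1) divides P(y); P is reducible.

No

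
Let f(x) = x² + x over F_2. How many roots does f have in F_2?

Evaluate at each of the 2 elements of F_2:
f(0) = 0 → root; f(1) = 0 → root.
Roots: {0, 1}.

2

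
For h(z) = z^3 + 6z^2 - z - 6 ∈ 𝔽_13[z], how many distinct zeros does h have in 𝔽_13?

3

Evaluate at each of the 13 elements of 𝔽_13:
h(0) = 7; h(1) = 0 → root; h(2) = 11; h(3) = 7; h(4) = 7; h(5) = 4; h(6) = 4; h(7) = 0 → root; h(8) = 11; h(9) = 4; h(10) = 11; h(11) = 12; h(12) = 0 → root.
Roots: {1, 7, 12}.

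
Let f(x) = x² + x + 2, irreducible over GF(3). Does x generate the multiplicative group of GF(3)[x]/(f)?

Yes

|GF(3^2)^×| = 3^2 − 1 = 8. Prime factorization: 8 = 2^3.
f is primitive ⇔ x has order 8 in GF(3)[x]/(f), i.e. x^(8/q) ≠ 1 for each prime q | 8.
x^(4) mod f = 2.
None equal 1, so x has full order 8; f is primitive.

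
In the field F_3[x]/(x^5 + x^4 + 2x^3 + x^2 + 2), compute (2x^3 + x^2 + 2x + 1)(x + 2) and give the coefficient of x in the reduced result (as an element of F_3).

2

Multiply in F_3[x]: (2x^3 + x^2 + 2x + 1)·(x + 2) = 2x^4 + 2x^3 + x^2 + 2x + 2.
Reduced: 2x^4 + 2x^3 + x^2 + 2x + 2.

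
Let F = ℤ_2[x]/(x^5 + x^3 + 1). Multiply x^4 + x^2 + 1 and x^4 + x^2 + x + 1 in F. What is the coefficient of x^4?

0

Multiply in ℤ_2[x]: (x^4 + x^2 + 1)·(x^4 + x^2 + x + 1) = x^8 + x^5 + x^4 + x^3 + x + 1.
Reduce using x^5 ≡ x^3 + 1 (mod x^5 + x^3 + 1).
Reduced: x^3.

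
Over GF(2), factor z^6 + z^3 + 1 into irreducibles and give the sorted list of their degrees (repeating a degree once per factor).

6

Write g(z) = z^6 + z^3 + 1.
Roots in GF(2): g(0) = 1; g(1) = 1.
Complete factorization: g(z) = (z^6 + z^3 + 1).
Factor degrees with multiplicity: 6 = 6.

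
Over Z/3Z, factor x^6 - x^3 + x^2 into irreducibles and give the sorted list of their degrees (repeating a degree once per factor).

Write h(x) = x^6 - x^3 + x^2.
Roots in Z/3Z: h(0) = 0 → root; h(1) = 1; h(2) = 0 → root.
Linear factors from roots: (x), (x + 1).
Complete factorization: h(x) = (x + 1)·(x)^2·(x^3 - x^2 + x + 1).
Factor degrees with multiplicity: 1 + 1 + 1 + 3 = 6.

1, 1, 1, 3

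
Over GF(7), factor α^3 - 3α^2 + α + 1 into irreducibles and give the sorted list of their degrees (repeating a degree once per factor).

1, 1, 1

Write f(α) = α^3 - 3α^2 + α + 1.
Linear factors from roots: (α - 1), (α + 3), (α + 2).
Complete factorization: f(α) = (α + 2)·(α + 3)·(α - 1).
Factor degrees with multiplicity: 1 + 1 + 1 = 3.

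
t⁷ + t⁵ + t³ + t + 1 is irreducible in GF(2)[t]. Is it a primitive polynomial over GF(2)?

Yes

Write f(t) = t⁷ + t⁵ + t³ + t + 1.
|GF(2^7)^×| = 2^7 − 1 = 127. Prime factorization: 127 = 127.
f is primitive ⇔ t has order 127 in GF(2)[t]/(f), i.e. t^(127/q) ≠ 1 for each prime q | 127.
t^(1) mod f = t.
None equal 1, so t has full order 127; f is primitive.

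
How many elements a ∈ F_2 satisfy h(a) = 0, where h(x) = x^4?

1

Evaluate at each of the 2 elements of F_2:
h(0) = 0 → root; h(1) = 1.
Roots: {0}.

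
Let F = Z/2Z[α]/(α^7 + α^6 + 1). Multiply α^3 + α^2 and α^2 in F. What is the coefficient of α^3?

0

Multiply in Z/2Z[α]: (α^3 + α^2)·(α^2) = α^5 + α^4.
Reduced: α^5 + α^4.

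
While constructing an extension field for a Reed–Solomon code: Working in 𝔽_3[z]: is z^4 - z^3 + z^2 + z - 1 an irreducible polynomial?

Write h(z) = z^4 - z^3 + z^2 + z - 1.
Check for roots in 𝔽_3: h(0) = 2; h(1) = 1; h(2) = 1.
No roots, so no linear factors.
Monic irreducibles of degree 2 over GF(3): z^2 + 1, z^2 + z - 1, z^2 - z - 1.
None of them divide h (all give nonzero remainder).
No irreducible factor of degree ≤ 2 exists, so h is irreducible over GF(3).

Yes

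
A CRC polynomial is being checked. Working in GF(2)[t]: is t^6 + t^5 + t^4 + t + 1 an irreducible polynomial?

Yes

Write f(t) = t^6 + t^5 + t^4 + t + 1.
Check for roots in GF(2): f(0) = 1; f(1) = 1.
No roots, so no linear factors.
Monic irreducibles of degree 2 over GF(2): t^2 + t + 1.
None of them divide f (all give nonzero remainder).
Monic irreducibles of degree 3 over GF(2): t^3 + t + 1, t^3 + t^2 + 1.
None of them divide f (all give nonzero remainder).
No irreducible factor of degree ≤ 3 exists, so f is irreducible over GF(2).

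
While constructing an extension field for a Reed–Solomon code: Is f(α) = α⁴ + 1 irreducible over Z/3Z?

Check for roots in Z/3Z: f(0) = 1; f(1) = 2; f(2) = 2.
No roots, so no linear factors.
Monic irreducibles of degree 2 over GF(3): α² + 1, α² + α + 2, α² + 2α + 2.
α² + α + 2 divides f: f(α) = (α² + α + 2)·(α² + 2α + 2).

No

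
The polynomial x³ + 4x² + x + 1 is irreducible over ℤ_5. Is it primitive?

Write f(x) = x³ + 4x² + x + 1.
|GF(5^3)^×| = 5^3 − 1 = 124. Prime factorization: 124 = 2^2·31.
f is primitive ⇔ x has order 124 in GF(5)[x]/(f), i.e. x^(124/q) ≠ 1 for each prime q | 124.
x^(62) mod f = 1
x^(4) mod f = 3x + 4.
Since x^(62) = 1, the order of x divides 62 < 124; not primitive.

No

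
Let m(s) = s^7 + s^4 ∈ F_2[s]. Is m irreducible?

No

Check for roots in F_2: m(0) = 0 → root; m(1) = 0 → root.
m(0) = 0, so (s) divides m(s); m is reducible.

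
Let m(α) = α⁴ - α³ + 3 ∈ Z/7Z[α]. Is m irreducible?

Yes

Check for roots in Z/7Z: m(0) = 3; m(1) = 3; m(2) = 4; m(3) = 1; m(4) = 6; m(5) = 6; m(6) = 5.
No roots, so no linear factors.
Degree-2 irreducible divisors: test the 21 monic irreducibles of degree 2 over GF(7).
None of them divide m (all give nonzero remainder).
No irreducible factor of degree ≤ 2 exists, so m is irreducible over GF(7).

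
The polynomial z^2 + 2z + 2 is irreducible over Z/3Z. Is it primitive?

Write f(z) = z^2 + 2z + 2.
|GF(3^2)^×| = 3^2 − 1 = 8. Prime factorization: 8 = 2^3.
f is primitive ⇔ z has order 8 in GF(3)[z]/(f), i.e. z^(8/q) ≠ 1 for each prime q | 8.
z^(4) mod f = 2.
None equal 1, so z has full order 8; f is primitive.

Yes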